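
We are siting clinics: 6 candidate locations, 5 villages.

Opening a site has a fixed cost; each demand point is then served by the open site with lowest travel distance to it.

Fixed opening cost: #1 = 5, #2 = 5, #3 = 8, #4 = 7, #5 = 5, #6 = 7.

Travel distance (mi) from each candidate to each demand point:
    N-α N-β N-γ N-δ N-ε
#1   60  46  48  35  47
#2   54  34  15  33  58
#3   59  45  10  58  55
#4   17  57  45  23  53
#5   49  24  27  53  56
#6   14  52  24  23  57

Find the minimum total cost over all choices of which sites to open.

143

Open {#1, #3, #5, #6}: assign each demand point to its cheapest open site.
  N-α→#6 14, N-β→#5 24, N-γ→#3 10, N-δ→#6 23, N-ε→#1 47
  travel distance 118, fixed 25 → total 143.
Compare {#1, #2, #5, #6}: travel distance 123 + fixed 22 = 145.
Compare {#3, #5, #6}: travel distance 126 + fixed 20 = 146.
Compare {#1, #3, #4, #5}: travel distance 121 + fixed 25 = 146.
All other subsets cost ≥ 145. Minimum total cost: 143.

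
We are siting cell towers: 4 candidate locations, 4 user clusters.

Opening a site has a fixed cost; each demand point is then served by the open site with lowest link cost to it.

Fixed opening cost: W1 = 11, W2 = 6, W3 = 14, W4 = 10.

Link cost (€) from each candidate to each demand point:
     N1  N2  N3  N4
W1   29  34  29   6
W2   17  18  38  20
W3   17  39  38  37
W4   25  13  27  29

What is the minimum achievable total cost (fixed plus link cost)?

87

Open {W1, W2}: assign each demand point to its cheapest open site.
  N1→W2 17, N2→W2 18, N3→W1 29, N4→W1 6
  link cost 70, fixed 17 → total 87.
Compare {W1, W2, W4}: link cost 63 + fixed 27 = 90.
Compare {W1, W4}: link cost 71 + fixed 21 = 92.
Compare {W2, W4}: link cost 77 + fixed 16 = 93.
All other subsets cost ≥ 90. Minimum total cost: 87.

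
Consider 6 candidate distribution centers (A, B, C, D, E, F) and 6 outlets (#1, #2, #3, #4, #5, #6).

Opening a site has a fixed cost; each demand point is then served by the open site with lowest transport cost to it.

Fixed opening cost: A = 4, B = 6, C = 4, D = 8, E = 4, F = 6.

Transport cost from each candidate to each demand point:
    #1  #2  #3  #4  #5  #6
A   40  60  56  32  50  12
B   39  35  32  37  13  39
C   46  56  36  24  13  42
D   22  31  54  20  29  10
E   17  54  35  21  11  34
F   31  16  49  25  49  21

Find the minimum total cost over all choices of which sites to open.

126

Open {A, E, F}: assign each demand point to its cheapest open site.
  #1→E 17, #2→F 16, #3→E 35, #4→E 21, #5→E 11, #6→A 12
  transport cost 112, fixed 14 → total 126.
Compare {D, E, F}: transport cost 109 + fixed 18 = 127.
Compare {A, B, E, F}: transport cost 109 + fixed 20 = 129.
Compare {A, C, E, F}: transport cost 112 + fixed 18 = 130.
All other subsets cost ≥ 127. Minimum total cost: 126.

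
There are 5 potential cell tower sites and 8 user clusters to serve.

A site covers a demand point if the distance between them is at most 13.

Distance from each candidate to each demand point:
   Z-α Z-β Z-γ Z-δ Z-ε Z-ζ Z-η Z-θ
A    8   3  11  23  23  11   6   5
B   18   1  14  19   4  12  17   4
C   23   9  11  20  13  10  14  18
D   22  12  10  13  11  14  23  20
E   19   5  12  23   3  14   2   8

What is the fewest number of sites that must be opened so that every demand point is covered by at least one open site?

2

Coverage sets (demand points within 13 of each site):
  A: {Z-α, Z-β, Z-γ, Z-ζ, Z-η, Z-θ}
  B: {Z-β, Z-ε, Z-ζ, Z-θ}
  C: {Z-β, Z-γ, Z-ε, Z-ζ}
  D: {Z-β, Z-γ, Z-δ, Z-ε}
  E: {Z-β, Z-γ, Z-ε, Z-η, Z-θ}
No single site covers all 8 demand points.
But {A, D} covers everything, so the minimum is 2.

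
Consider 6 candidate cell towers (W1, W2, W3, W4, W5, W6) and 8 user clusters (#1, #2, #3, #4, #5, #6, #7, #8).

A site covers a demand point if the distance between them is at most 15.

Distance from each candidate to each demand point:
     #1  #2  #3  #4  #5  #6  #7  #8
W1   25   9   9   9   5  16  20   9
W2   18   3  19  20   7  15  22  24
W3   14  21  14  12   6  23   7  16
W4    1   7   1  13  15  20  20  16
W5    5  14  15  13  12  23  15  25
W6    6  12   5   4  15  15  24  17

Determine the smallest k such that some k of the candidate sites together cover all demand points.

3

Coverage sets (demand points within 15 of each site):
  W1: {#2, #3, #4, #5, #8}
  W2: {#2, #5, #6}
  W3: {#1, #3, #4, #5, #7}
  W4: {#1, #2, #3, #4, #5}
  W5: {#1, #2, #3, #4, #5, #7}
  W6: {#1, #2, #3, #4, #5, #6}
No 2 sites suffice: every size-2 union leaves at least one demand point uncovered.
But {W1, W2, W3} covers everything, so the minimum is 3.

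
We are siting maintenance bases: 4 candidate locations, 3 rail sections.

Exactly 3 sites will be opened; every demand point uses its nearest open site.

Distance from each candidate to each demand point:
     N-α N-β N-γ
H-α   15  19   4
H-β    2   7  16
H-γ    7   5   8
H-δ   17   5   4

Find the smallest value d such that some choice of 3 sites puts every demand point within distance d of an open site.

Open {H-α, H-β, H-γ}.
  Farthest demand point is N-β at distance 5 (to H-γ); all others are ≤ 5.
With {H-α, H-β, H-δ} the worst case is 5.
With {H-β, H-γ, H-δ} the worst case is 5.
No size-3 selection achieves below 5.

5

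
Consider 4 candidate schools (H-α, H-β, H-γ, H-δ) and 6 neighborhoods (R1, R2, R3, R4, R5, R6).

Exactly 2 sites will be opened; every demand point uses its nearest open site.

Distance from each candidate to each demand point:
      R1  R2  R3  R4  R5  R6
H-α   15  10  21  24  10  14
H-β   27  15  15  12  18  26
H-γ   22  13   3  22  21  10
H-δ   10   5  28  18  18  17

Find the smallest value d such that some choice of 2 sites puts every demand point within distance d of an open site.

Open {H-α, H-β}.
  Farthest demand point is R1 at distance 15 (to H-α); all others are ≤ 15.
With {H-β, H-δ} the worst case is 18.
With {H-γ, H-δ} the worst case is 18.
No size-2 selection achieves below 15.

15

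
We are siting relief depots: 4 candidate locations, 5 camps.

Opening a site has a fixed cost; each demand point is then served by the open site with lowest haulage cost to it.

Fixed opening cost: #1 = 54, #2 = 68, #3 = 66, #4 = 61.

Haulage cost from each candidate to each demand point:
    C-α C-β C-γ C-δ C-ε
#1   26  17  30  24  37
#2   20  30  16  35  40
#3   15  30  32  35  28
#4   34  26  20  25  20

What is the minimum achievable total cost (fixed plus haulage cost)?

Open {#4}: assign each demand point to its cheapest open site.
  C-α→#4 34, C-β→#4 26, C-γ→#4 20, C-δ→#4 25, C-ε→#4 20
  haulage cost 125, fixed 61 → total 186.
Compare {#1}: haulage cost 134 + fixed 54 = 188.
Compare {#3}: haulage cost 140 + fixed 66 = 206.
Compare {#2}: haulage cost 141 + fixed 68 = 209.
All other subsets cost ≥ 188. Minimum total cost: 186.

186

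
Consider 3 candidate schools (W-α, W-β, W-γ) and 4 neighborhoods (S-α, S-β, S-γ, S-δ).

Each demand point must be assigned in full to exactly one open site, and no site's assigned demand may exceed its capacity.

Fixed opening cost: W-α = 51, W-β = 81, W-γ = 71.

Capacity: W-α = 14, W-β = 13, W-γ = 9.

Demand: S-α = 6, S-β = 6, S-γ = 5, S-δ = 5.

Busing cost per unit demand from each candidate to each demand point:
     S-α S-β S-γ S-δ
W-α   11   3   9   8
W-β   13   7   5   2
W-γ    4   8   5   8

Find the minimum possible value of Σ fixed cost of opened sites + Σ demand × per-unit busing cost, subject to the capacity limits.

Open {W-α, W-β}; cheapest assignment that respects the capacities:
  W-α (cap 14, load 12): S-α, S-β — cost 6×11 + 6×3 = 84
  W-β (cap 13, load 10): S-γ, S-δ — cost 5×5 + 5×2 = 35
  Shipping 119, fixed 132 → total 251.
  Any other capacity-feasible assignment to {W-α, W-β} ships for at least 119.
Compare {W-α, W-β, W-γ}: its best feasible assignment gives total 280.
Every other set of open sites that can feasibly serve all demand totals ≥ 280 even under its best assignment. Minimum: 251.

251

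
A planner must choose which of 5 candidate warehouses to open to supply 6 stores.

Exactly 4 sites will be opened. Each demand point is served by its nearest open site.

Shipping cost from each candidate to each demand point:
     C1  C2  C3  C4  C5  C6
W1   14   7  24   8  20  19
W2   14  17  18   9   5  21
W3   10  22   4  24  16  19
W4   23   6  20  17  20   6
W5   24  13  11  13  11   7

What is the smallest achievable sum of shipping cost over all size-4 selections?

39

Open {W1, W2, W3, W4}.
  C1→W3 10, C2→W4 6, C3→W3 4, C4→W1 8, C5→W2 5, C6→W4 6  ⇒ total 39.
Compare {W2, W3, W4, W5}: total 40.
Compare {W1, W2, W3, W5}: total 41.
No size-4 selection does better; minimum is 39.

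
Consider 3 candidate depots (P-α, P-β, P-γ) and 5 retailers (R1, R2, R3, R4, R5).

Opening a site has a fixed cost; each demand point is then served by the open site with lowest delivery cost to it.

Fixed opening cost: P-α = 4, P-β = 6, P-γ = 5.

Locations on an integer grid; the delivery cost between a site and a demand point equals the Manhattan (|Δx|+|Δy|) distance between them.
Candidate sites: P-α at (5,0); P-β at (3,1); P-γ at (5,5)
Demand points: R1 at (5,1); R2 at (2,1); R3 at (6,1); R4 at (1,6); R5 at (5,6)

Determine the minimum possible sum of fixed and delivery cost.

Open {P-α, P-γ}: assign each demand point to its cheapest open site.
  R1→P-α 1, R2→P-α 4, R3→P-α 2, R4→P-γ 5, R5→P-γ 1
  delivery cost 13, fixed 9 → total 22.
Compare {P-β, P-γ}: delivery cost 12 + fixed 11 = 23.
Compare {P-α, P-β, P-γ}: delivery cost 10 + fixed 15 = 25.
Compare {P-β}: delivery cost 20 + fixed 6 = 26.
All other subsets cost ≥ 23. Minimum total cost: 22.

22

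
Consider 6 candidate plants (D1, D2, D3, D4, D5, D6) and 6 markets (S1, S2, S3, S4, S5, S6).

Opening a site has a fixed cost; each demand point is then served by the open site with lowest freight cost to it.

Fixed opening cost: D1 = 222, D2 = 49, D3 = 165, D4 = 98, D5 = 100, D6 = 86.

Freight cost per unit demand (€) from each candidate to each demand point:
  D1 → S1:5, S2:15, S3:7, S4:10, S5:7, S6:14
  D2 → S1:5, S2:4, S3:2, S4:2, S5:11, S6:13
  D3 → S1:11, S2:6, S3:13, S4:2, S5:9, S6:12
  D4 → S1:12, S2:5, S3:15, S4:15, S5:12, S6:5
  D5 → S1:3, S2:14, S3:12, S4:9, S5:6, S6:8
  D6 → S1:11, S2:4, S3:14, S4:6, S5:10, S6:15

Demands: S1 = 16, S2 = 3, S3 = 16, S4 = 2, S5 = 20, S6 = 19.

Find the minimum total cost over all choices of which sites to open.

517

Open {D2, D5}: assign each demand point to its cheapest open site.
  S1→D5 16×3=48, S2→D2 3×4=12, S3→D2 16×2=32, S4→D2 2×2=4, S5→D5 20×6=120, S6→D5 19×8=152
  freight cost 368, fixed 149 → total 517.
Compare {D2, D4, D5}: freight cost 311 + fixed 247 = 558.
Compare {D2, D4}: freight cost 443 + fixed 147 = 590.
Compare {D2, D5, D6}: freight cost 368 + fixed 235 = 603.
All other subsets cost ≥ 558. Minimum total cost: 517.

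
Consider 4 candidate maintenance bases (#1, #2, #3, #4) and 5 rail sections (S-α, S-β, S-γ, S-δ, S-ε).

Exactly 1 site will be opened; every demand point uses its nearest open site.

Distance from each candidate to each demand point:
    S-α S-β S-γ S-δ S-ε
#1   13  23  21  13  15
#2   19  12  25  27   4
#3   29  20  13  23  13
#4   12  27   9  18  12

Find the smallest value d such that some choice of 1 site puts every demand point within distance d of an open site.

Open {#1}.
  Farthest demand point is S-β at distance 23 (to #1); all others are ≤ 23.
With {#2} the worst case is 27.
With {#4} the worst case is 27.
No size-1 selection achieves below 23.

23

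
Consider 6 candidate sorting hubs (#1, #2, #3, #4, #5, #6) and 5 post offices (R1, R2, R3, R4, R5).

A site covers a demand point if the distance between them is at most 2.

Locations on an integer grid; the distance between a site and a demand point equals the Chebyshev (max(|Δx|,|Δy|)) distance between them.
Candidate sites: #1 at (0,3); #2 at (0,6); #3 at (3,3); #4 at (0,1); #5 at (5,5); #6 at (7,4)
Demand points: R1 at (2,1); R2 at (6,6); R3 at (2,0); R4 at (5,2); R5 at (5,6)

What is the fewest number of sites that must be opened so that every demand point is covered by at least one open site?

2

Coverage sets (demand points within 2 of each site):
  #1: {R1}
  #2: {}
  #3: {R1, R4}
  #4: {R1, R3}
  #5: {R2, R5}
  #6: {R2, R4, R5}
No single site covers all 5 demand points.
But {#4, #6} covers everything, so the minimum is 2.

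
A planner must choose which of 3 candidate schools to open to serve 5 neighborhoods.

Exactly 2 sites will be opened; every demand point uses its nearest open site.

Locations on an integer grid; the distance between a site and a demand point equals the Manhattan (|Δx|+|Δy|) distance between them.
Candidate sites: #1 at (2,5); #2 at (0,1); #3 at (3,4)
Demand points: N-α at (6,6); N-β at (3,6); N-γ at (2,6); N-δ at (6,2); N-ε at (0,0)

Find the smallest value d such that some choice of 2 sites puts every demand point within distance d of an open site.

5

Open {#2, #3}.
  Farthest demand point is N-α at distance 5 (to #3); all others are ≤ 5.
With {#1, #2} the worst case is 7.
With {#1, #3} the worst case is 7.
No size-2 selection achieves below 5.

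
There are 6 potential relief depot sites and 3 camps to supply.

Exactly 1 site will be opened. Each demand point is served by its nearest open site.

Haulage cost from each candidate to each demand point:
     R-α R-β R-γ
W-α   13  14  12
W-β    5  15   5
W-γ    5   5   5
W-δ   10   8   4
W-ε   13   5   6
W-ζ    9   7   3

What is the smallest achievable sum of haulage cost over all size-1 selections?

15

Open {W-γ}.
  R-α→W-γ 5, R-β→W-γ 5, R-γ→W-γ 5  ⇒ total 15.
Compare {W-ζ}: total 19.
Compare {W-δ}: total 22.
No size-1 selection does better; minimum is 15.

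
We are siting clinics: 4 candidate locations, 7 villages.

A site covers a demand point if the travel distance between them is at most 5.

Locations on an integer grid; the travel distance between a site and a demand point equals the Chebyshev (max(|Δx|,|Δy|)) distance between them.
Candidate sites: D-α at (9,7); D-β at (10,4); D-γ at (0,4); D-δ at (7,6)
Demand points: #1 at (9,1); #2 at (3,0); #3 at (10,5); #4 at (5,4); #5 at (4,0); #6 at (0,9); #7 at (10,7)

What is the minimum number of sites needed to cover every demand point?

Coverage sets (demand points within 5 of each site):
  D-α: {#3, #4, #7}
  D-β: {#1, #3, #4, #7}
  D-γ: {#2, #4, #5, #6}
  D-δ: {#1, #3, #4, #7}
No single site covers all 7 demand points.
But {D-β, D-γ} covers everything, so the minimum is 2.

2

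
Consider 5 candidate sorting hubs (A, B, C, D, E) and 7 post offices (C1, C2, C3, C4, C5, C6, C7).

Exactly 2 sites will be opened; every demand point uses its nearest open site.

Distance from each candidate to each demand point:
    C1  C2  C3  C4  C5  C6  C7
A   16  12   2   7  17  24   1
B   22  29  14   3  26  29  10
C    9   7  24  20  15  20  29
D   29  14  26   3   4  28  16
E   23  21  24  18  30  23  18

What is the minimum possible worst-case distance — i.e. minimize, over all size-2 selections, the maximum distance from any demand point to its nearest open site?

Open {A, C}.
  Farthest demand point is C6 at distance 20 (to C); all others are ≤ 20.
With {B, C} the worst case is 20.
With {A, E} the worst case is 23.
No size-2 selection achieves below 20.

20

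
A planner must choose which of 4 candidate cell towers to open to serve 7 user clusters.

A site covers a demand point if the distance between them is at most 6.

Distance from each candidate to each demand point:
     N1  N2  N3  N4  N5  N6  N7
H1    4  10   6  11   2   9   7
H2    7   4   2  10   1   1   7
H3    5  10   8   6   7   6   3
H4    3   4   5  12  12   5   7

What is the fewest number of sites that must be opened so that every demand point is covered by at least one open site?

Coverage sets (demand points within 6 of each site):
  H1: {N1, N3, N5}
  H2: {N2, N3, N5, N6}
  H3: {N1, N4, N6, N7}
  H4: {N1, N2, N3, N6}
No single site covers all 7 demand points.
But {H2, H3} covers everything, so the minimum is 2.

2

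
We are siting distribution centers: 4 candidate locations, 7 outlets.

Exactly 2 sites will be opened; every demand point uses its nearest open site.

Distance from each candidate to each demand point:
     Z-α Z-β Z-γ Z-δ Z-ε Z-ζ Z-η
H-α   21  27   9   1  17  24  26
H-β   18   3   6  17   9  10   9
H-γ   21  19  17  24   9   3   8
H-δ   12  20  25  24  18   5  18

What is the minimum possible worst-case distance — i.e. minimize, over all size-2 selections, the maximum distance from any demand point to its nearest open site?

17

Open {H-β, H-δ}.
  Farthest demand point is Z-δ at distance 17 (to H-β); all others are ≤ 17.
With {H-α, H-β} the worst case is 18.
With {H-β, H-γ} the worst case is 18.
No size-2 selection achieves below 17.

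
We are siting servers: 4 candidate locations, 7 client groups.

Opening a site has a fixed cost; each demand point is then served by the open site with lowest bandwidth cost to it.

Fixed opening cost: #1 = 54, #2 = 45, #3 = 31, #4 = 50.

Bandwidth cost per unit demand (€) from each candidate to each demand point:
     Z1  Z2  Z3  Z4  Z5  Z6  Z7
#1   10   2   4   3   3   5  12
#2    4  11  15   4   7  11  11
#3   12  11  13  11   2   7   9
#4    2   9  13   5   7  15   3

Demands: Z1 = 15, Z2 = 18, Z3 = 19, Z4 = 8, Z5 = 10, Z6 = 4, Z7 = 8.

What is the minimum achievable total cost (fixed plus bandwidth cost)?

Open {#1, #4}: assign each demand point to its cheapest open site.
  Z1→#4 15×2=30, Z2→#1 18×2=36, Z3→#1 19×4=76, Z4→#1 8×3=24, Z5→#1 10×3=30, Z6→#1 4×5=20, Z7→#4 8×3=24
  bandwidth cost 240, fixed 104 → total 344.
Compare {#1, #3, #4}: bandwidth cost 230 + fixed 135 = 365.
Compare {#1, #2, #4}: bandwidth cost 240 + fixed 149 = 389.
Compare {#1, #2, #3, #4}: bandwidth cost 230 + fixed 180 = 410.
All other subsets cost ≥ 365. Minimum total cost: 344.

344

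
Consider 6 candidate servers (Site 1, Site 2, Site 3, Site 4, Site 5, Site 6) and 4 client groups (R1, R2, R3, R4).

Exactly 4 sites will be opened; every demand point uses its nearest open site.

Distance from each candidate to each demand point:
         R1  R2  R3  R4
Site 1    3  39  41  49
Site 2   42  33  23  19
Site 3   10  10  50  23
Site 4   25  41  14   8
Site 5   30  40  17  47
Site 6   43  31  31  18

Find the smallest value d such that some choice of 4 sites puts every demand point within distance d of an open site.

Open {Site 1, Site 2, Site 3, Site 4}.
  Farthest demand point is R3 at distance 14 (to Site 4); all others are ≤ 14.
With {Site 1, Site 3, Site 4, Site 5} the worst case is 14.
With {Site 1, Site 3, Site 4, Site 6} the worst case is 14.
No size-4 selection achieves below 14.

14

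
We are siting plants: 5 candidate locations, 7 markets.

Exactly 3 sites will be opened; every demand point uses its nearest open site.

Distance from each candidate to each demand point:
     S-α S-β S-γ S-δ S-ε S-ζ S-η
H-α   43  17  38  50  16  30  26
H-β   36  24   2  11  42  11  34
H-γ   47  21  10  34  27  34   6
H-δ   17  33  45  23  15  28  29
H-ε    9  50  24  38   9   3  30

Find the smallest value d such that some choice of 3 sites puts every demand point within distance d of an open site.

21

Open {H-β, H-γ, H-δ}.
  Farthest demand point is S-β at distance 21 (to H-γ); all others are ≤ 21.
With {H-β, H-γ, H-ε} the worst case is 21.
With {H-γ, H-δ, H-ε} the worst case is 23.
No size-3 selection achieves below 21.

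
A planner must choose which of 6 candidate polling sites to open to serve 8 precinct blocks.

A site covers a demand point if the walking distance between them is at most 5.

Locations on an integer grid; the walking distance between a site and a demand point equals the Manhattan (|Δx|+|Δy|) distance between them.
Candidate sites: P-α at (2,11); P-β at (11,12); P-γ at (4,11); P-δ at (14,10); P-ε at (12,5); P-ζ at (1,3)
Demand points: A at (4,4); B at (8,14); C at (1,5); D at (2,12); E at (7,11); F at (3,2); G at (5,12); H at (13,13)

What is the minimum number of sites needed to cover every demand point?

Coverage sets (demand points within 5 of each site):
  P-α: {D, E, G}
  P-β: {B, E, H}
  P-γ: {D, E, G}
  P-δ: {H}
  P-ε: {}
  P-ζ: {A, C, F}
No 2 sites suffice: every size-2 union leaves at least one demand point uncovered.
But {P-α, P-β, P-ζ} covers everything, so the minimum is 3.

3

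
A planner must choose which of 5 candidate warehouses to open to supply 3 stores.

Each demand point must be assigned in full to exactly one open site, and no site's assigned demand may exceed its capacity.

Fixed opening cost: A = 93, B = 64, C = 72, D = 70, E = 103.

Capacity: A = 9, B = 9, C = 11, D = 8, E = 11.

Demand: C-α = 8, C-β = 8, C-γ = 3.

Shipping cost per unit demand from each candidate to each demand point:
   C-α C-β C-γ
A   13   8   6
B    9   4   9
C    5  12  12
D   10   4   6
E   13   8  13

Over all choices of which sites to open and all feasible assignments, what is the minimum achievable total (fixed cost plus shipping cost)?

244

Open {B, C}; cheapest assignment that respects the capacities:
  B (cap 9, load 8): C-β — cost 8×4 = 32
  C (cap 11, load 11): C-α, C-γ — cost 8×5 + 3×12 = 76
  Shipping 108, fixed 136 → total 244.
  Any other capacity-feasible assignment to {B, C} ships for at least 108.
Compare {C, D}: its best feasible assignment gives total 250.
Compare {B, C, D}: its best feasible assignment gives total 296.
Every other set of open sites that can feasibly serve all demand totals ≥ 250 even under its best assignment. Minimum: 244.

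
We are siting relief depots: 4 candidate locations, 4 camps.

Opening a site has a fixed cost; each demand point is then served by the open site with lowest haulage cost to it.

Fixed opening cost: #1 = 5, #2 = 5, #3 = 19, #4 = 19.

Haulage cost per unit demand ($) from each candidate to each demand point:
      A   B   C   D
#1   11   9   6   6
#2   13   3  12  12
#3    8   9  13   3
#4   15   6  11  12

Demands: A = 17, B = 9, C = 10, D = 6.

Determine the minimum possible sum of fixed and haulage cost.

Open {#1, #2, #3}: assign each demand point to its cheapest open site.
  A→#3 17×8=136, B→#2 9×3=27, C→#1 10×6=60, D→#3 6×3=18
  haulage cost 241, fixed 29 → total 270.
Compare {#1, #2, #3, #4}: haulage cost 241 + fixed 48 = 289.
Compare {#1, #3, #4}: haulage cost 268 + fixed 43 = 311.
Compare {#1, #3}: haulage cost 295 + fixed 24 = 319.
All other subsets cost ≥ 289. Minimum total cost: 270.

270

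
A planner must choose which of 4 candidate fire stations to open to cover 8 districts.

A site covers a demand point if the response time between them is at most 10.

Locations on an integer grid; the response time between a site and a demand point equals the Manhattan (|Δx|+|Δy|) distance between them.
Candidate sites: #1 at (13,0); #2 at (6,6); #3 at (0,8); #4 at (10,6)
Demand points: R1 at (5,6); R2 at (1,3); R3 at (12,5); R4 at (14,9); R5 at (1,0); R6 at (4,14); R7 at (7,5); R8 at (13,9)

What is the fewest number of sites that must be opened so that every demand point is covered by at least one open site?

Coverage sets (demand points within 10 of each site):
  #1: {R3, R4, R8}
  #2: {R1, R2, R3, R6, R7, R8}
  #3: {R1, R2, R5, R6, R7}
  #4: {R1, R3, R4, R7, R8}
No single site covers all 8 demand points.
But {#1, #3} covers everything, so the minimum is 2.

2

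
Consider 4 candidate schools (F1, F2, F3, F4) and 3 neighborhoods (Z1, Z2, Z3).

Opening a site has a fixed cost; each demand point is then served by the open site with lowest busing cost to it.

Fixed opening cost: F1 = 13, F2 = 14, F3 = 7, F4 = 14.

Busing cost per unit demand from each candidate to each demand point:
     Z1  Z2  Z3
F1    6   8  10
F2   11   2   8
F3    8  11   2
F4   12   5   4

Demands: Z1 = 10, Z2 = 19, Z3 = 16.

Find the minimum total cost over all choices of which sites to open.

164

Open {F1, F2, F3}: assign each demand point to its cheapest open site.
  Z1→F1 10×6=60, Z2→F2 19×2=38, Z3→F3 16×2=32
  busing cost 130, fixed 34 → total 164.
Compare {F2, F3}: busing cost 150 + fixed 21 = 171.
Compare {F1, F2, F3, F4}: busing cost 130 + fixed 48 = 178.
Compare {F2, F3, F4}: busing cost 150 + fixed 35 = 185.
All other subsets cost ≥ 171. Minimum total cost: 164.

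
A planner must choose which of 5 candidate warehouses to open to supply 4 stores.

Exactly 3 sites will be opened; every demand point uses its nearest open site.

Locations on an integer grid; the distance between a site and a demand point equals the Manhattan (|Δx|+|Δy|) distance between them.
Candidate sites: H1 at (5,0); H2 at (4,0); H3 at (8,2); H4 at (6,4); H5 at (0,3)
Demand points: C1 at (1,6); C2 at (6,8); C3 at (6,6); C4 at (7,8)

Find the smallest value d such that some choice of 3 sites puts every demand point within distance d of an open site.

Open {H1, H4, H5}.
  Farthest demand point is C4 at distance 5 (to H4); all others are ≤ 5.
With {H2, H4, H5} the worst case is 5.
With {H3, H4, H5} the worst case is 5.
No size-3 selection achieves below 5.

5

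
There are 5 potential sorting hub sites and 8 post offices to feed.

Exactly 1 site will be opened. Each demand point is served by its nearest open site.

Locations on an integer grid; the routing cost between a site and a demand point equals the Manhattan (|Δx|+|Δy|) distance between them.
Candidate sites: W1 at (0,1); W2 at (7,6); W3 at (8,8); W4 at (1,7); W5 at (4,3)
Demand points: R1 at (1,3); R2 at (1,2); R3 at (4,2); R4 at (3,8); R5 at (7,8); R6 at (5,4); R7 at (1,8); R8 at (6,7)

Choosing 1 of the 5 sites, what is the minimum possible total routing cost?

38

Open {W5}.
  R1→W5 3, R2→W5 4, R3→W5 1, R4→W5 6, R5→W5 8, R6→W5 2, R7→W5 8, R8→W5 6  ⇒ total 38.
Compare {W4}: total 40.
Compare {W2}: total 48.
No size-1 selection does better; minimum is 38.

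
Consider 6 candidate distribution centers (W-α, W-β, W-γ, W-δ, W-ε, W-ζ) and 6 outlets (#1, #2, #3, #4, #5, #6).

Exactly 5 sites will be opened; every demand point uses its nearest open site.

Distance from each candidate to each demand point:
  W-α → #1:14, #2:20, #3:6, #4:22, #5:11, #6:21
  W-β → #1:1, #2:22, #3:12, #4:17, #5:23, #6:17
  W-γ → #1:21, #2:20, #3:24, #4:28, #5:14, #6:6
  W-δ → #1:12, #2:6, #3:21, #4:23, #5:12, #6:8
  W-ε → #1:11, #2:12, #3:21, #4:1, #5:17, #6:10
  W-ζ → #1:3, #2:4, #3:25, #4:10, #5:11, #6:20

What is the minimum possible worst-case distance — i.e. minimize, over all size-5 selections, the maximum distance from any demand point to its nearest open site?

Open {W-α, W-β, W-γ, W-δ, W-ε}.
  Farthest demand point is #5 at distance 11 (to W-α); all others are ≤ 11.
With {W-α, W-β, W-γ, W-δ, W-ζ} the worst case is 11.
With {W-α, W-β, W-γ, W-ε, W-ζ} the worst case is 11.
No size-5 selection achieves below 11.

11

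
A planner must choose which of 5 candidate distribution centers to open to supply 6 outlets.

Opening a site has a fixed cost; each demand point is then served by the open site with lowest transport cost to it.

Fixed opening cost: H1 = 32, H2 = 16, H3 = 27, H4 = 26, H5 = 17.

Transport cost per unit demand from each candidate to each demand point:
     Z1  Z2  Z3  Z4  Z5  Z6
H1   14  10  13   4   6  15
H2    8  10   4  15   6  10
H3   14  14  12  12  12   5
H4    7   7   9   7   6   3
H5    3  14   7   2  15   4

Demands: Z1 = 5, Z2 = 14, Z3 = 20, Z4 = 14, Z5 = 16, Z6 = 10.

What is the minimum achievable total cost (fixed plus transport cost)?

Open {H2, H4, H5}: assign each demand point to its cheapest open site.
  Z1→H5 5×3=15, Z2→H4 14×7=98, Z3→H2 20×4=80, Z4→H5 14×2=28, Z5→H2 16×6=96, Z6→H4 10×3=30
  transport cost 347, fixed 59 → total 406.
Compare {H2, H5}: transport cost 399 + fixed 33 = 432.
Compare {H2, H3, H4, H5}: transport cost 347 + fixed 86 = 433.
Compare {H1, H2, H4, H5}: transport cost 347 + fixed 91 = 438.
All other subsets cost ≥ 432. Minimum total cost: 406.

406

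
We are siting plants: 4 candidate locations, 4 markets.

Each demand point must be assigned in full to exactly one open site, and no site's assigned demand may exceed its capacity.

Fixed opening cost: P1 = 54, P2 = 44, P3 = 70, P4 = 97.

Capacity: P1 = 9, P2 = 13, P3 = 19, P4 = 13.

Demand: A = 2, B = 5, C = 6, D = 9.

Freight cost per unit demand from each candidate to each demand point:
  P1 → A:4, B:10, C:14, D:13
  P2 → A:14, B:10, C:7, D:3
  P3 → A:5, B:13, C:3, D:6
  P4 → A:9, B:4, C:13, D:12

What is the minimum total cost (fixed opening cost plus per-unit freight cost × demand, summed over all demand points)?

Open {P2, P3}; cheapest assignment that respects the capacities:
  P2 (cap 13, load 9): D — cost 9×3 = 27
  P3 (cap 19, load 13): A, B, C — cost 2×5 + 5×13 + 6×3 = 93
  Shipping 120, fixed 114 → total 234.
  Any other capacity-feasible assignment to {P2, P3} ships for at least 120.
Compare {P1, P3}: its best feasible assignment gives total 254.
Compare {P3, P4}: its best feasible assignment gives total 269.
Every other set of open sites that can feasibly serve all demand totals ≥ 254 even under its best assignment. Minimum: 234.

234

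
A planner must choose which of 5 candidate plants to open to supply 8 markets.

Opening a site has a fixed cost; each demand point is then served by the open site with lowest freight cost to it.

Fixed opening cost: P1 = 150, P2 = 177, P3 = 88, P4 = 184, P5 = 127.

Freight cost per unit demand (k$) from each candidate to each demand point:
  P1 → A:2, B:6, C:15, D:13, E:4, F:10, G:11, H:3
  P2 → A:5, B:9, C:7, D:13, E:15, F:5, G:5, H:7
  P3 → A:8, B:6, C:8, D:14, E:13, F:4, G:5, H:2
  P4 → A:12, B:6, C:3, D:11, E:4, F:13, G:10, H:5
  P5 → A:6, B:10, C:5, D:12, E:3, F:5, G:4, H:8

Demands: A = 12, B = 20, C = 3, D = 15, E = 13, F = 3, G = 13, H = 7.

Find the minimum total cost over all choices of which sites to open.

Open {P3, P5}: assign each demand point to its cheapest open site.
  A→P5 12×6=72, B→P3 20×6=120, C→P5 3×5=15, D→P5 15×12=180, E→P5 13×3=39, F→P3 3×4=12, G→P5 13×4=52, H→P3 7×2=14
  freight cost 504, fixed 215 → total 719.
Compare {P1, P5}: freight cost 466 + fixed 277 = 743.
Compare {P1, P3}: freight cost 506 + fixed 238 = 744.
Compare {P5}: freight cost 629 + fixed 127 = 756.
All other subsets cost ≥ 743. Minimum total cost: 719.

719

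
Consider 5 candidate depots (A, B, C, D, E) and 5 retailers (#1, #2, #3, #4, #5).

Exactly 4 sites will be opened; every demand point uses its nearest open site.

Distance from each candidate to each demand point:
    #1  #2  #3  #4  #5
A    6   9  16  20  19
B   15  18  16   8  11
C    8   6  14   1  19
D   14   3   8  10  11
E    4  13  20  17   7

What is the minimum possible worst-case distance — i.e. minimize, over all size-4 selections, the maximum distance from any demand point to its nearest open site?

Open {A, B, D, E}.
  Farthest demand point is #3 at distance 8 (to D); all others are ≤ 8.
With {A, C, D, E} the worst case is 8.
With {B, C, D, E} the worst case is 8.
No size-4 selection achieves below 8.

8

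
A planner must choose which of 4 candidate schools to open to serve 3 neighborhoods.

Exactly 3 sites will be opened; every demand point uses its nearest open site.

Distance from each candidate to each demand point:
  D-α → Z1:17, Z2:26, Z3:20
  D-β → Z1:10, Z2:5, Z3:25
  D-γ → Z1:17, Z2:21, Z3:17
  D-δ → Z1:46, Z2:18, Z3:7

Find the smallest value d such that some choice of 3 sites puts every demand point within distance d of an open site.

Open {D-α, D-β, D-δ}.
  Farthest demand point is Z1 at distance 10 (to D-β); all others are ≤ 10.
With {D-β, D-γ, D-δ} the worst case is 10.
With {D-α, D-β, D-γ} the worst case is 17.
No size-3 selection achieves below 10.

10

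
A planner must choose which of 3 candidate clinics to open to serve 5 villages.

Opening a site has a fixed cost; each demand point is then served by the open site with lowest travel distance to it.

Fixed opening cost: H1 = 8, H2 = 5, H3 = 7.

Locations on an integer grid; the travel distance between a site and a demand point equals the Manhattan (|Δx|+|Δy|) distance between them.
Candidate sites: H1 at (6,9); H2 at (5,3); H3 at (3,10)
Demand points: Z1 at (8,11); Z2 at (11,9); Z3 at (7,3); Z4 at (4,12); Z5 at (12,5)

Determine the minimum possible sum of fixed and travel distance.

Open {H1, H2}: assign each demand point to its cheapest open site.
  Z1→H1 4, Z2→H1 5, Z3→H2 2, Z4→H1 5, Z5→H2 9
  travel distance 25, fixed 13 → total 38.
Compare {H1}: travel distance 31 + fixed 8 = 39.
Compare {H2, H3}: travel distance 29 + fixed 12 = 41.
Compare {H1, H2, H3}: travel distance 23 + fixed 20 = 43.
All other subsets cost ≥ 39. Minimum total cost: 38.

38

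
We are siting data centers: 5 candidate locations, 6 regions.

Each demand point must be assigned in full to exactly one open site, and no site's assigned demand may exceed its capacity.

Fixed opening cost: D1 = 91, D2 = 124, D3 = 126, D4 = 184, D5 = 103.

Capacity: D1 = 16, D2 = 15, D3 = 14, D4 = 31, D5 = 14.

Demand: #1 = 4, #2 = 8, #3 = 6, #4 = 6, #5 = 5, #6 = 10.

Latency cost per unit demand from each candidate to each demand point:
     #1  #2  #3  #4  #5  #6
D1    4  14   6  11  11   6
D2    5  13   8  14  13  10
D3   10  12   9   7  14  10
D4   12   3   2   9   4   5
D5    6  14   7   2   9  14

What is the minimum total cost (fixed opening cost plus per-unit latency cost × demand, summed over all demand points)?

Open {D4, D5}; cheapest assignment that respects the capacities:
  D4 (cap 31, load 29): #2, #3, #5, #6 — cost 8×3 + 6×2 + 5×4 + 10×5 = 106
  D5 (cap 14, load 10): #1, #4 — cost 4×6 + 6×2 = 36
  Shipping 142, fixed 287 → total 429.
  Any other capacity-feasible assignment to {D4, D5} ships for at least 142.
Compare {D1, D4}: its best feasible assignment gives total 461.
Compare {D3, D4}: its best feasible assignment gives total 498.
Every other set of open sites that can feasibly serve all demand totals ≥ 461 even under its best assignment. Minimum: 429.

429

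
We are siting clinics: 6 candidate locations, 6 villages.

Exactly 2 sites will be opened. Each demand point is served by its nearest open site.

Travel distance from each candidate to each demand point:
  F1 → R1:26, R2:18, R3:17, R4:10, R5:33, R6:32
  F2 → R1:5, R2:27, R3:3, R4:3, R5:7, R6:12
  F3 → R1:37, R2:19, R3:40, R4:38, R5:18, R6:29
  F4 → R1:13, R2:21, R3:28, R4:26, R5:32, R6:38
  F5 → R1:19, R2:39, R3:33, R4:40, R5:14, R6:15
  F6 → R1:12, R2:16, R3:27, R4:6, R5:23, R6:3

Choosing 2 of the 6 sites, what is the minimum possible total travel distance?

37

Open {F2, F6}.
  R1→F2 5, R2→F6 16, R3→F2 3, R4→F2 3, R5→F2 7, R6→F6 3  ⇒ total 37.
Compare {F1, F2}: total 48.
Compare {F2, F3}: total 49.
No size-2 selection does better; minimum is 37.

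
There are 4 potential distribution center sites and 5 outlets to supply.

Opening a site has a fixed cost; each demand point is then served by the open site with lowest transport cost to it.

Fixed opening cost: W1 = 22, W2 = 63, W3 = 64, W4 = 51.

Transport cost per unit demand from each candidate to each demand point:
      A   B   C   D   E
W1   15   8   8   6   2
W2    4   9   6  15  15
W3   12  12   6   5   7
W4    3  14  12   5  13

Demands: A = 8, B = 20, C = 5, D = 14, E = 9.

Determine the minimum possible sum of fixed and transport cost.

385

Open {W1, W4}: assign each demand point to its cheapest open site.
  A→W4 8×3=24, B→W1 20×8=160, C→W1 5×8=40, D→W4 14×5=70, E→W1 9×2=18
  transport cost 312, fixed 73 → total 385.
Compare {W1, W2}: transport cost 324 + fixed 85 = 409.
Compare {W1, W2, W4}: transport cost 302 + fixed 136 = 438.
Compare {W1, W3, W4}: transport cost 302 + fixed 137 = 439.
All other subsets cost ≥ 409. Minimum total cost: 385.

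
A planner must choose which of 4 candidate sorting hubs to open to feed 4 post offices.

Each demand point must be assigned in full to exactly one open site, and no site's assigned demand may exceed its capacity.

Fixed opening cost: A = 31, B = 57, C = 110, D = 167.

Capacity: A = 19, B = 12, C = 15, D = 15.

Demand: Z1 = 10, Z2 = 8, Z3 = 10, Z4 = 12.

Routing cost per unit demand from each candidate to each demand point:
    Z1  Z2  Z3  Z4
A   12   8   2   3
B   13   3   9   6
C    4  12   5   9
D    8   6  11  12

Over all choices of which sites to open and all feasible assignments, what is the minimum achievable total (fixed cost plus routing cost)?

394

Open {A, B, C}; cheapest assignment that respects the capacities:
  A (cap 19, load 18): Z2, Z3 — cost 8×8 + 10×2 = 84
  B (cap 12, load 12): Z4 — cost 12×6 = 72
  C (cap 15, load 10): Z1 — cost 10×4 = 40
  Shipping 196, fixed 198 → total 394.
  Any other capacity-feasible assignment to {A, B, C} ships for at least 196.
Compare {A, B, D}: its best feasible assignment gives total 491.
Compare {A, B, C, D}: its best feasible assignment gives total 545.
Every other set of open sites that can feasibly serve all demand totals ≥ 491 even under its best assignment. Minimum: 394.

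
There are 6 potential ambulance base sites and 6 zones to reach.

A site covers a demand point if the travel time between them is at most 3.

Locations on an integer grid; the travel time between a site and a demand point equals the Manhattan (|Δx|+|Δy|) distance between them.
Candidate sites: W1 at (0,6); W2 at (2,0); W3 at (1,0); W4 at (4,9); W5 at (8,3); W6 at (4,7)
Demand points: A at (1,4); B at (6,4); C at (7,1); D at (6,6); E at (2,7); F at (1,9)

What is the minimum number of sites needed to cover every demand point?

4

Coverage sets (demand points within 3 of each site):
  W1: {A, E}
  W2: {}
  W3: {}
  W4: {F}
  W5: {B, C}
  W6: {D, E}
No 3 sites suffice: every size-3 union leaves at least one demand point uncovered.
But {W1, W4, W5, W6} covers everything, so the minimum is 4.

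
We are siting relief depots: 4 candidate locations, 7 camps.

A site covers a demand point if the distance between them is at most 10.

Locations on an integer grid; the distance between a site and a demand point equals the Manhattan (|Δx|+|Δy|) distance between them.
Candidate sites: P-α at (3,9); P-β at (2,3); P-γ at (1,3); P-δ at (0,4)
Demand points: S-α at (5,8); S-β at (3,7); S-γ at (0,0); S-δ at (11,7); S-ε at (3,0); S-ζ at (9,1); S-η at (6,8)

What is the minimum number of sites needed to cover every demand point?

Coverage sets (demand points within 10 of each site):
  P-α: {S-α, S-β, S-δ, S-ε, S-η}
  P-β: {S-α, S-β, S-γ, S-ε, S-ζ, S-η}
  P-γ: {S-α, S-β, S-γ, S-ε, S-ζ, S-η}
  P-δ: {S-α, S-β, S-γ, S-ε, S-η}
No single site covers all 7 demand points.
But {P-α, P-β} covers everything, so the minimum is 2.

2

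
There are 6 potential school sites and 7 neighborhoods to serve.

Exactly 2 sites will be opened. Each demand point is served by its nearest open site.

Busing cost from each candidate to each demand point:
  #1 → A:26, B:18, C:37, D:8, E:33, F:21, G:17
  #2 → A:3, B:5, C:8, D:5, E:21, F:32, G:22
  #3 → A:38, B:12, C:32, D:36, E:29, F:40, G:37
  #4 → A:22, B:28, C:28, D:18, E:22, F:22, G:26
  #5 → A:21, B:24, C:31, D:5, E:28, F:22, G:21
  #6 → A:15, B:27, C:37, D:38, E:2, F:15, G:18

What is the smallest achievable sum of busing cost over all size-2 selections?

56

Open {#2, #6}.
  A→#2 3, B→#2 5, C→#2 8, D→#2 5, E→#6 2, F→#6 15, G→#6 18  ⇒ total 56.
Compare {#1, #2}: total 80.
Compare {#2, #5}: total 85.
No size-2 selection does better; minimum is 56.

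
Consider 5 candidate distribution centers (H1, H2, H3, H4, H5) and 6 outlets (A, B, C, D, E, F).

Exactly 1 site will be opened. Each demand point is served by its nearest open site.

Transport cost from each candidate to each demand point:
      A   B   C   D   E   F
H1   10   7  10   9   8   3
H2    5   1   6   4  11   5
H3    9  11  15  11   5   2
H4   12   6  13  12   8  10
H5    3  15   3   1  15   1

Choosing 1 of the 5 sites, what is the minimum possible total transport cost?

Open {H2}.
  A→H2 5, B→H2 1, C→H2 6, D→H2 4, E→H2 11, F→H2 5  ⇒ total 32.
Compare {H5}: total 38.
Compare {H1}: total 47.
No size-1 selection does better; minimum is 32.

32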